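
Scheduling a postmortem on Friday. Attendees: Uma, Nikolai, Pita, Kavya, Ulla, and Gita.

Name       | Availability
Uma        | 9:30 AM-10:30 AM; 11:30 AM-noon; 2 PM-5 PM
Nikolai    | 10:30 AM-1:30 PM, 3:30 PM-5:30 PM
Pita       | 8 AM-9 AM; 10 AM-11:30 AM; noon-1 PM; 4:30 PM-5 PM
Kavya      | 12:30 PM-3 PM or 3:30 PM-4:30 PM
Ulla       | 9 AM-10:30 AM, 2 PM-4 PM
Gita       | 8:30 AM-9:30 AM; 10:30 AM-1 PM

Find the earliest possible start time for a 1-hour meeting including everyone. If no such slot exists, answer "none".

Uma ∩ Nikolai: 11:30-12:00, 15:30-17:00.
Uma ∩ Nikolai ∩ Pita: 16:30-17:00.
Uma ∩ Nikolai ∩ Pita ∩ Kavya: ∅.
Uma ∩ Nikolai ∩ Pita ∩ Kavya ∩ Ulla: ∅.
Uma ∩ Nikolai ∩ Pita ∩ Kavya ∩ Ulla ∩ Gita: ∅.
There is no time when everyone is free.
No common window is at least 60 minutes long.

none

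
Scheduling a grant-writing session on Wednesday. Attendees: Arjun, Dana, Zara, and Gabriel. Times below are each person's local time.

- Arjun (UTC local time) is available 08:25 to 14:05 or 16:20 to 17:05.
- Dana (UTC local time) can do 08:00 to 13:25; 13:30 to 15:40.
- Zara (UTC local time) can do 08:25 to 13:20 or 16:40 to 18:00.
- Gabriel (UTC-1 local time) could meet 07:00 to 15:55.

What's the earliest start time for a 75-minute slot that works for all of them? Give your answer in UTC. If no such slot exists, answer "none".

08:25

Arjun in UTC: 08:25-14:05, 16:20-17:05.
Dana in UTC: 08:00-13:25, 13:30-15:40.
Zara in UTC: 08:25-13:20, 16:40-18:00.
Gabriel in UTC: 08:00-16:55 (add 1h to convert from UTC-1).
Arjun ∩ Dana: 08:25-13:25, 13:30-14:05.
Arjun ∩ Dana ∩ Zara: 08:25-13:20.
Arjun ∩ Dana ∩ Zara ∩ Gabriel: 08:25-13:20.
So the common availability across everyone is 08:25-13:20.
The first common window of at least 75 minutes is 08:25-13:20, so the earliest start is 08:25.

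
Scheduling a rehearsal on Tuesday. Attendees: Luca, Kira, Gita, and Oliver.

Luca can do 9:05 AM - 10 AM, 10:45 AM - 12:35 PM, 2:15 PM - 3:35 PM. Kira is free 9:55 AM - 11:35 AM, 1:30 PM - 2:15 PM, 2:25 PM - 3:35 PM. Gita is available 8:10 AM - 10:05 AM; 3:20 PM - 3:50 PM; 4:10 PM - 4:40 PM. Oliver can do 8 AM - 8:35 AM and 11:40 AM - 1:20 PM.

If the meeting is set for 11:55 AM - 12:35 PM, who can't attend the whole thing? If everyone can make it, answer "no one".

Gita, Kira

Luca: free for 11:55-12:35. Kira: not fully free for 11:55-12:35. Gita: not fully free for 11:55-12:35. Oliver: free for 11:55-12:35.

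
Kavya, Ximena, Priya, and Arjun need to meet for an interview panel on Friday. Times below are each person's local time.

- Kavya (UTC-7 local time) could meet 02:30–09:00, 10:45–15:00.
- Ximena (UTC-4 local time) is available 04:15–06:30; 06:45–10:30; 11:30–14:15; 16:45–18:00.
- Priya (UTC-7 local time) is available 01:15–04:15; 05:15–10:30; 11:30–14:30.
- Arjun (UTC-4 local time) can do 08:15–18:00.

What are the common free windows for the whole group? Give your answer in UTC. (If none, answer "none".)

Kavya in UTC: 09:30-16:00, 17:45-22:00 (add 7h to convert from UTC-7).
Ximena in UTC: 08:15-10:30, 10:45-14:30, 15:30-18:15, 20:45-22:00 (add 4h to convert from UTC-4).
Priya in UTC: 08:15-11:15, 12:15-17:30, 18:30-21:30 (add 7h to convert from UTC-7).
Arjun in UTC: 12:15-22:00 (add 4h to convert from UTC-4).
Kavya ∩ Ximena: 09:30-10:30, 10:45-14:30, 15:30-16:00, 17:45-18:15, 20:45-22:00.
Kavya ∩ Ximena ∩ Priya: 09:30-10:30, 10:45-11:15, 12:15-14:30, 15:30-16:00, 20:45-21:30.
Kavya ∩ Ximena ∩ Priya ∩ Arjun: 12:15-14:30, 15:30-16:00, 20:45-21:30.

12:15-14:30, 15:30-16:00, 20:45-21:30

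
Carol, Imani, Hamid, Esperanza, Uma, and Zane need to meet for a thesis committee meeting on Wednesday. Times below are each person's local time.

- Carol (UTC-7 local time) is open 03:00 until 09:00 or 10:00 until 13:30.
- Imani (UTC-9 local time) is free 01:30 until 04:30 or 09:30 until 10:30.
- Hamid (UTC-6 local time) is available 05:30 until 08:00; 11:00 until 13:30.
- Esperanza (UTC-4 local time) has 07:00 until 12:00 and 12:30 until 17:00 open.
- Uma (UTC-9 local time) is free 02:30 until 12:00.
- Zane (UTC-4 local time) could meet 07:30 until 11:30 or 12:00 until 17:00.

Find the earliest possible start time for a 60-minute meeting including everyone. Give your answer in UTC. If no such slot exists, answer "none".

Carol in UTC: 10:00-16:00, 17:00-20:30 (add 7h to convert from UTC-7).
Imani in UTC: 10:30-13:30, 18:30-19:30 (add 9h to convert from UTC-9).
Hamid in UTC: 11:30-14:00, 17:00-19:30 (add 6h to convert from UTC-6).
Esperanza in UTC: 11:00-16:00, 16:30-21:00 (add 4h to convert from UTC-4).
Uma in UTC: 11:30-21:00 (add 9h to convert from UTC-9).
Zane in UTC: 11:30-15:30, 16:00-21:00 (add 4h to convert from UTC-4).
Carol ∩ Imani: 10:30-13:30, 18:30-19:30.
Carol ∩ Imani ∩ Hamid: 11:30-13:30, 18:30-19:30.
Carol ∩ Imani ∩ Hamid ∩ Esperanza: 11:30-13:30, 18:30-19:30.
Carol ∩ Imani ∩ Hamid ∩ Esperanza ∩ Uma: 11:30-13:30, 18:30-19:30.
Carol ∩ Imani ∩ Hamid ∩ Esperanza ∩ Uma ∩ Zane: 11:30-13:30, 18:30-19:30.
Those are the intersection windows.
The first common window of at least 60 minutes is 11:30-13:30, so the earliest start is 11:30.

11:30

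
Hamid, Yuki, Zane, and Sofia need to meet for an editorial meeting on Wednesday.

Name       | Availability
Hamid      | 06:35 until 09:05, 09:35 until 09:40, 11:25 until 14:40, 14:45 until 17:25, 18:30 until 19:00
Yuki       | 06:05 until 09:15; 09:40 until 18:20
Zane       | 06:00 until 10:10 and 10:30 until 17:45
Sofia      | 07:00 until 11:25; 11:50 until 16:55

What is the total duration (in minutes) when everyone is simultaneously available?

425

Hamid ∩ Yuki: 06:35-09:05, 11:25-14:40, 14:45-17:25.
Hamid ∩ Yuki ∩ Zane: 06:35-09:05, 11:25-14:40, 14:45-17:25.
Hamid ∩ Yuki ∩ Zane ∩ Sofia: 07:00-09:05, 11:50-14:40, 14:45-16:55.
Summing the common windows: 125 + 170 + 130 = 425 minutes.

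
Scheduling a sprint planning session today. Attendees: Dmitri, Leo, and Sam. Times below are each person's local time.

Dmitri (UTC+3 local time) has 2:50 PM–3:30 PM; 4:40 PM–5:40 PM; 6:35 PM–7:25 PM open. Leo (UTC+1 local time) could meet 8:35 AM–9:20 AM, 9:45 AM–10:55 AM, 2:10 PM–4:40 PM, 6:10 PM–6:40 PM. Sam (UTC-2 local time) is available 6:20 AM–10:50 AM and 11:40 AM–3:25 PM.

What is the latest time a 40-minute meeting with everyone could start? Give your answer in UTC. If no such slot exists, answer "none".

Dmitri in UTC: 11:50-12:30, 13:40-14:40, 15:35-16:25 (subtract 3h to convert from UTC+3).
Leo in UTC: 07:35-08:20, 08:45-09:55, 13:10-15:40, 17:10-17:40 (subtract 1h to convert from UTC+1).
Sam in UTC: 08:20-12:50, 13:40-17:25 (add 2h to convert from UTC-2).
Dmitri ∩ Leo: 13:40-14:40, 15:35-15:40.
Dmitri ∩ Leo ∩ Sam: 13:40-14:40, 15:35-15:40.
The last common window of at least 40 minutes is 13:40-14:40; a 40-minute meeting can start as late as 14:00 and still end by 14:40.

14:00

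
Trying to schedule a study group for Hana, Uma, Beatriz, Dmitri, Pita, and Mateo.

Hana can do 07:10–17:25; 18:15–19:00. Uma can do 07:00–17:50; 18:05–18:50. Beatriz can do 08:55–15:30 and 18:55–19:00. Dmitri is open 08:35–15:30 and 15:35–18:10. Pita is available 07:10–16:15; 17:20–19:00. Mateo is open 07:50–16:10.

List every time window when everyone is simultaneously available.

08:55-15:30

Hana ∩ Uma: 07:10-17:25, 18:15-18:50.
Hana ∩ Uma ∩ Beatriz: 08:55-15:30.
Hana ∩ Uma ∩ Beatriz ∩ Dmitri: 08:55-15:30.
Hana ∩ Uma ∩ Beatriz ∩ Dmitri ∩ Pita: 08:55-15:30.
Hana ∩ Uma ∩ Beatriz ∩ Dmitri ∩ Pita ∩ Mateo: 08:55-15:30.
Those are the intersection windows.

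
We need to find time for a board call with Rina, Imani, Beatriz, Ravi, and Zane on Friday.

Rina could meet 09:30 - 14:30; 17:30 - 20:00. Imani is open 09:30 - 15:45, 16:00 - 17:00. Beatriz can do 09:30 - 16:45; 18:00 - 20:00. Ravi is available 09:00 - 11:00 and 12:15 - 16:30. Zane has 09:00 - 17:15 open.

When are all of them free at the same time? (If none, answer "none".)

09:30-11:00, 12:15-14:30

Rina ∩ Imani: 09:30-14:30.
Rina ∩ Imani ∩ Beatriz: 09:30-14:30.
Rina ∩ Imani ∩ Beatriz ∩ Ravi: 09:30-11:00, 12:15-14:30.
Rina ∩ Imani ∩ Beatriz ∩ Ravi ∩ Zane: 09:30-11:00, 12:15-14:30.
So the common availability across everyone is 09:30-11:00, 12:15-14:30.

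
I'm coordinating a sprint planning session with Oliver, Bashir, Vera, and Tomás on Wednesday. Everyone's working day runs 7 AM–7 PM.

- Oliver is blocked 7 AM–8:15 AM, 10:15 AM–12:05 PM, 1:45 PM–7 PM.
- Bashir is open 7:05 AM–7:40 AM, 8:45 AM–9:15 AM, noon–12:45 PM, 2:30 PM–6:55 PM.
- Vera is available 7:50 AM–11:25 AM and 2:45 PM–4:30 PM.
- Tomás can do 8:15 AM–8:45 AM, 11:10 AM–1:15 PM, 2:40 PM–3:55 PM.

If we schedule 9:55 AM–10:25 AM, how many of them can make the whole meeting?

Oliver free: 08:15-10:15, 12:05-13:45 (invert busy blocks within the working day).
Bashir free: 07:05-07:40, 08:45-09:15, 12:00-12:45, 14:30-18:55.
Vera free: 07:50-11:25, 14:45-16:30.
Tomás free: 08:15-08:45, 11:10-13:15, 14:40-15:55.
Vera can make the full 09:55-10:25 slot — that's 1.

1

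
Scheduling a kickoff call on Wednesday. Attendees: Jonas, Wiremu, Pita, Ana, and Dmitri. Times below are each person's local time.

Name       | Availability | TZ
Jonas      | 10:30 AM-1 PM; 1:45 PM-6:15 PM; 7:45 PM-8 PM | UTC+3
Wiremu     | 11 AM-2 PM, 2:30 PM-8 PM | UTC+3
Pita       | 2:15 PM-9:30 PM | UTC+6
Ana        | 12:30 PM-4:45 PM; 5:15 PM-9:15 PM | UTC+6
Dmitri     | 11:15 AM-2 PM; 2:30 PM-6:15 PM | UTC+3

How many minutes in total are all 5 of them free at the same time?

Jonas in UTC: 07:30-10:00, 10:45-15:15, 16:45-17:00 (subtract 3h to convert from UTC+3).
Wiremu in UTC: 08:00-11:00, 11:30-17:00 (subtract 3h to convert from UTC+3).
Pita in UTC: 08:15-15:30 (subtract 6h to convert from UTC+6).
Ana in UTC: 06:30-10:45, 11:15-15:15 (subtract 6h to convert from UTC+6).
Dmitri in UTC: 08:15-11:00, 11:30-15:15 (subtract 3h to convert from UTC+3).
Jonas ∩ Wiremu: 08:00-10:00, 10:45-11:00, 11:30-15:15, 16:45-17:00.
Jonas ∩ Wiremu ∩ Pita: 08:15-10:00, 10:45-11:00, 11:30-15:15.
Jonas ∩ Wiremu ∩ Pita ∩ Ana: 08:15-10:00, 11:30-15:15.
Jonas ∩ Wiremu ∩ Pita ∩ Ana ∩ Dmitri: 08:15-10:00, 11:30-15:15.
So the common availability across everyone is 08:15-10:00, 11:30-15:15.
Summing the common windows: 105 + 225 = 330 minutes.

330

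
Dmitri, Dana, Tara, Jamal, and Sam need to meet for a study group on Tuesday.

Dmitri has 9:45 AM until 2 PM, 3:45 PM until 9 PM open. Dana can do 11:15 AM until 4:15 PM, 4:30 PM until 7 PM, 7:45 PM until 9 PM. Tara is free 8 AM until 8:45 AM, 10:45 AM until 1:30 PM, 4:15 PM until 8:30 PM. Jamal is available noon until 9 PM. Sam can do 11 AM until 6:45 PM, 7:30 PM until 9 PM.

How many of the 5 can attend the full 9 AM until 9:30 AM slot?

nobody can make the full 09:00-09:30 slot — that's 0.

0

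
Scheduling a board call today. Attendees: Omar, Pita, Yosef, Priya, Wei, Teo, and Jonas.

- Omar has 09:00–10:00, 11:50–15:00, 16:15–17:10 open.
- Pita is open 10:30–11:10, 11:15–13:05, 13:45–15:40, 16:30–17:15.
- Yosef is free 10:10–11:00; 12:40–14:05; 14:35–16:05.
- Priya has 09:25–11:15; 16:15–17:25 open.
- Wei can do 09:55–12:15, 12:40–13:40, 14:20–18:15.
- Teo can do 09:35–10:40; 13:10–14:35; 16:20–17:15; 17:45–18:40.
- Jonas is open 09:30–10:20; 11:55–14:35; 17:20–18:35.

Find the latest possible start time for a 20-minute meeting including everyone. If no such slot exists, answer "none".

Omar ∩ Pita: 11:50-13:05, 13:45-15:00, 16:30-17:10.
Omar ∩ Pita ∩ Yosef: 12:40-13:05, 13:45-14:05, 14:35-15:00.
Omar ∩ Pita ∩ Yosef ∩ Priya: ∅.
Omar ∩ Pita ∩ Yosef ∩ Priya ∩ Wei: ∅.
Omar ∩ Pita ∩ Yosef ∩ Priya ∩ Wei ∩ Teo: ∅.
Omar ∩ Pita ∩ Yosef ∩ Priya ∩ Wei ∩ Teo ∩ Jonas: ∅.
There is no time when everyone is free.
No common window is at least 20 minutes long.

none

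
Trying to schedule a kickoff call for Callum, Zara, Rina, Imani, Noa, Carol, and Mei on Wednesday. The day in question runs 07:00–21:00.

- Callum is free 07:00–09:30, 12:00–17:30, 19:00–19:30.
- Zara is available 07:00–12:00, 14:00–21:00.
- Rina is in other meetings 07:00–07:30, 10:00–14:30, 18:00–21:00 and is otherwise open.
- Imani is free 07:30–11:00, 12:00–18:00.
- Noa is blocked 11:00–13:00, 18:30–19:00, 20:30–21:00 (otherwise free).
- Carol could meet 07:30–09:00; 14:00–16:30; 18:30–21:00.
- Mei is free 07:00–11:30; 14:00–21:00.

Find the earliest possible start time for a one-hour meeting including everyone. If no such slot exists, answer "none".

07:30

Callum free: 07:00-09:30, 12:00-17:30, 19:00-19:30.
Zara free: 07:00-12:00, 14:00-21:00.
Rina free: 07:30-10:00, 14:30-18:00 (invert busy blocks within the working day).
Imani free: 07:30-11:00, 12:00-18:00.
Noa free: 07:00-11:00, 13:00-18:30, 19:00-20:30 (invert busy blocks within the working day).
Carol free: 07:30-09:00, 14:00-16:30, 18:30-21:00.
Mei free: 07:00-11:30, 14:00-21:00.
Callum ∩ Zara: 07:00-09:30, 14:00-17:30, 19:00-19:30.
Callum ∩ Zara ∩ Rina: 07:30-09:30, 14:30-17:30.
Callum ∩ Zara ∩ Rina ∩ Imani: 07:30-09:30, 14:30-17:30.
Callum ∩ Zara ∩ Rina ∩ Imani ∩ Noa: 07:30-09:30, 14:30-17:30.
Callum ∩ Zara ∩ Rina ∩ Imani ∩ Noa ∩ Carol: 07:30-09:00, 14:30-16:30.
Callum ∩ Zara ∩ Rina ∩ Imani ∩ Noa ∩ Carol ∩ Mei: 07:30-09:00, 14:30-16:30.
Those are the intersection windows.
The first common window of at least 60 minutes is 07:30-09:00, so the earliest start is 07:30.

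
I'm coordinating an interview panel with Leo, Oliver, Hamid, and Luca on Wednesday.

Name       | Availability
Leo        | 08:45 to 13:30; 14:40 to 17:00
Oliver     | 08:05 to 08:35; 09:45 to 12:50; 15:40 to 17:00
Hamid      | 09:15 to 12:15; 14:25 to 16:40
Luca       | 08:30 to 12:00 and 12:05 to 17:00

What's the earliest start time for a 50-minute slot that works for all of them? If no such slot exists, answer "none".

09:45

Leo ∩ Oliver: 09:45-12:50, 15:40-17:00.
Leo ∩ Oliver ∩ Hamid: 09:45-12:15, 15:40-16:40.
Leo ∩ Oliver ∩ Hamid ∩ Luca: 09:45-12:00, 12:05-12:15, 15:40-16:40.
The first common window of at least 50 minutes is 09:45-12:00, so the earliest start is 09:45.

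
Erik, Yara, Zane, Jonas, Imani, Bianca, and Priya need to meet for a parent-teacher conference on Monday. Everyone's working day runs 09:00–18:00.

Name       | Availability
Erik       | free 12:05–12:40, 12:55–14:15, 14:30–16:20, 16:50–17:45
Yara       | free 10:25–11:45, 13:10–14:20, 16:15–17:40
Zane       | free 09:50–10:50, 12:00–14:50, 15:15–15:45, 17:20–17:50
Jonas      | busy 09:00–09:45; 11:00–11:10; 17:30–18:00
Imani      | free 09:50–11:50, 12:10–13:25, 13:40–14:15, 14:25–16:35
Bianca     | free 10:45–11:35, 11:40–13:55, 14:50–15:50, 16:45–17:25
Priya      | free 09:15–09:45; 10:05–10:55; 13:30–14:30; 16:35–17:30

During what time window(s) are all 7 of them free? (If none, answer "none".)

13:40-13:55

Erik free: 12:05-12:40, 12:55-14:15, 14:30-16:20, 16:50-17:45.
Yara free: 10:25-11:45, 13:10-14:20, 16:15-17:40.
Zane free: 09:50-10:50, 12:00-14:50, 15:15-15:45, 17:20-17:50.
Jonas free: 09:45-11:00, 11:10-17:30 (invert busy blocks within the working day).
Imani free: 09:50-11:50, 12:10-13:25, 13:40-14:15, 14:25-16:35.
Bianca free: 10:45-11:35, 11:40-13:55, 14:50-15:50, 16:45-17:25.
Priya free: 09:15-09:45, 10:05-10:55, 13:30-14:30, 16:35-17:30.
Erik ∩ Yara: 13:10-14:15, 16:15-16:20, 16:50-17:40.
Erik ∩ Yara ∩ Zane: 13:10-14:15, 17:20-17:40.
Erik ∩ Yara ∩ Zane ∩ Jonas: 13:10-14:15, 17:20-17:30.
Erik ∩ Yara ∩ Zane ∩ Jonas ∩ Imani: 13:10-13:25, 13:40-14:15.
Erik ∩ Yara ∩ Zane ∩ Jonas ∩ Imani ∩ Bianca: 13:10-13:25, 13:40-13:55.
Erik ∩ Yara ∩ Zane ∩ Jonas ∩ Imani ∩ Bianca ∩ Priya: 13:40-13:55.
So the common availability across everyone is 13:40-13:55.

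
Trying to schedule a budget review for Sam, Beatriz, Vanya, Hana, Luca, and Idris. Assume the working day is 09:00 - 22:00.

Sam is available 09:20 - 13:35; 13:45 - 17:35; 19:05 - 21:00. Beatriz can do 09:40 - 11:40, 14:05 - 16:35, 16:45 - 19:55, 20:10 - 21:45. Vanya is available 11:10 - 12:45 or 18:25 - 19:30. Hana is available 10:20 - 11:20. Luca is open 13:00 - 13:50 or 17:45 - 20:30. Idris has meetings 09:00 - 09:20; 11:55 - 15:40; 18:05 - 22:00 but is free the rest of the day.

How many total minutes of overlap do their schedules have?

0

Sam free: 09:20-13:35, 13:45-17:35, 19:05-21:00.
Beatriz free: 09:40-11:40, 14:05-16:35, 16:45-19:55, 20:10-21:45.
Vanya free: 11:10-12:45, 18:25-19:30.
Hana free: 10:20-11:20.
Luca free: 13:00-13:50, 17:45-20:30.
Idris free: 09:20-11:55, 15:40-18:05 (invert busy blocks within the working day).
Sam ∩ Beatriz: 09:40-11:40, 14:05-16:35, 16:45-17:35, 19:05-19:55, 20:10-21:00.
Sam ∩ Beatriz ∩ Vanya: 11:10-11:40, 19:05-19:30.
Sam ∩ Beatriz ∩ Vanya ∩ Hana: 11:10-11:20.
Sam ∩ Beatriz ∩ Vanya ∩ Hana ∩ Luca: ∅.
Sam ∩ Beatriz ∩ Vanya ∩ Hana ∩ Luca ∩ Idris: ∅.
There is no time when everyone is free.
There is no common window, so the total is 0 minutes.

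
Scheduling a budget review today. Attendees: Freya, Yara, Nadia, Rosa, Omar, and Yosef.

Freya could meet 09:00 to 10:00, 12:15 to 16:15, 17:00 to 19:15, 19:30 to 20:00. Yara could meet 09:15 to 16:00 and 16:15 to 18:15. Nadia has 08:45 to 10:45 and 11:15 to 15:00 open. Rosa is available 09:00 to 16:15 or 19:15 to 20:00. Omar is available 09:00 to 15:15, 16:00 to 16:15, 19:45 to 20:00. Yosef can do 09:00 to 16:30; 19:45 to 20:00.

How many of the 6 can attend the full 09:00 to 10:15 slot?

4

Nadia, Rosa, Omar, and Yosef can make the full 09:00-10:15 slot — that's 4.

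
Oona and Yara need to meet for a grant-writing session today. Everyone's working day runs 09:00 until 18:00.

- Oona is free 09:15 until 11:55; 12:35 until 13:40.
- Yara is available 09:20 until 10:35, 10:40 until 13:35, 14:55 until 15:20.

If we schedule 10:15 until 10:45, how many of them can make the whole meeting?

Oona can make the full 10:15-10:45 slot — that's 1.

1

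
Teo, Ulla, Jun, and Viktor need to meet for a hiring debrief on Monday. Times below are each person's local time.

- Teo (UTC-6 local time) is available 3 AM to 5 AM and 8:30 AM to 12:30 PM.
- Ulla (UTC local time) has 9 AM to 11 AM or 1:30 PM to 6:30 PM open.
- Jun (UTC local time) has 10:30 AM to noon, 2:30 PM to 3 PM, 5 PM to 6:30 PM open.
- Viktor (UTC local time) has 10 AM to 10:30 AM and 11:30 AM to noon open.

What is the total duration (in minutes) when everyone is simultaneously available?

Teo in UTC: 09:00-11:00, 14:30-18:30 (add 6h to convert from UTC-6).
Ulla in UTC: 09:00-11:00, 13:30-18:30.
Jun in UTC: 10:30-12:00, 14:30-15:00, 17:00-18:30.
Viktor in UTC: 10:00-10:30, 11:30-12:00.
Teo ∩ Ulla: 09:00-11:00, 14:30-18:30.
Teo ∩ Ulla ∩ Jun: 10:30-11:00, 14:30-15:00, 17:00-18:30.
Teo ∩ Ulla ∩ Jun ∩ Viktor: ∅.
There is no time when everyone is free.
There is no common window, so the total is 0 minutes.

0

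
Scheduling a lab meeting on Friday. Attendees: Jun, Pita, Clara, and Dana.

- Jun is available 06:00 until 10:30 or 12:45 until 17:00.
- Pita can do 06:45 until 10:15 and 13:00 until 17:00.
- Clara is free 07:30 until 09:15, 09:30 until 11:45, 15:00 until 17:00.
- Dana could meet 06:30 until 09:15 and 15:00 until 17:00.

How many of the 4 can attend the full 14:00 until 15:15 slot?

2

Jun and Pita can make the full 14:00-15:15 slot — that's 2.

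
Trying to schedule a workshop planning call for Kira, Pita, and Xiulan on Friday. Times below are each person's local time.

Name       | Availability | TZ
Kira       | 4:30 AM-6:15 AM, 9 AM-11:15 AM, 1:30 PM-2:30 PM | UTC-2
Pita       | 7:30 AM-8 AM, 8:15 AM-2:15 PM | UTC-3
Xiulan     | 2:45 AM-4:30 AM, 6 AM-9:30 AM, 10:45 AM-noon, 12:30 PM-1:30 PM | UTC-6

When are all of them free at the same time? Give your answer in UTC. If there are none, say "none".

12:00-13:15

Kira in UTC: 06:30-08:15, 11:00-13:15, 15:30-16:30 (add 2h to convert from UTC-2).
Pita in UTC: 10:30-11:00, 11:15-17:15 (add 3h to convert from UTC-3).
Xiulan in UTC: 08:45-10:30, 12:00-15:30, 16:45-18:00, 18:30-19:30 (add 6h to convert from UTC-6).
Kira ∩ Pita: 11:15-13:15, 15:30-16:30.
Kira ∩ Pita ∩ Xiulan: 12:00-13:15.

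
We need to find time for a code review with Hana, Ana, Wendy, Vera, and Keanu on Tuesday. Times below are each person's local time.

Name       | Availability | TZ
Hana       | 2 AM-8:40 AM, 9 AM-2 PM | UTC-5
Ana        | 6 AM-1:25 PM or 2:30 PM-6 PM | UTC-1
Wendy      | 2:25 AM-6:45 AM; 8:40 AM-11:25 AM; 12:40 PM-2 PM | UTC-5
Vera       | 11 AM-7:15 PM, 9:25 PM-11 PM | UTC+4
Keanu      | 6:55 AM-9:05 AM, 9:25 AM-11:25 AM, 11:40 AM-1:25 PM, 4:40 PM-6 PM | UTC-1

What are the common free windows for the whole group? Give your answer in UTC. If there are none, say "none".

Hana in UTC: 07:00-13:40, 14:00-19:00 (add 5h to convert from UTC-5).
Ana in UTC: 07:00-14:25, 15:30-19:00 (add 1h to convert from UTC-1).
Wendy in UTC: 07:25-11:45, 13:40-16:25, 17:40-19:00 (add 5h to convert from UTC-5).
Vera in UTC: 07:00-15:15, 17:25-19:00 (subtract 4h to convert from UTC+4).
Keanu in UTC: 07:55-10:05, 10:25-12:25, 12:40-14:25, 17:40-19:00 (add 1h to convert from UTC-1).
Hana ∩ Ana: 07:00-13:40, 14:00-14:25, 15:30-19:00.
Hana ∩ Ana ∩ Wendy: 07:25-11:45, 14:00-14:25, 15:30-16:25, 17:40-19:00.
Hana ∩ Ana ∩ Wendy ∩ Vera: 07:25-11:45, 14:00-14:25, 17:40-19:00.
Hana ∩ Ana ∩ Wendy ∩ Vera ∩ Keanu: 07:55-10:05, 10:25-11:45, 14:00-14:25, 17:40-19:00.
So the common availability across everyone is 07:55-10:05, 10:25-11:45, 14:00-14:25, 17:40-19:00.

07:55-10:05, 10:25-11:45, 14:00-14:25, 17:40-19:00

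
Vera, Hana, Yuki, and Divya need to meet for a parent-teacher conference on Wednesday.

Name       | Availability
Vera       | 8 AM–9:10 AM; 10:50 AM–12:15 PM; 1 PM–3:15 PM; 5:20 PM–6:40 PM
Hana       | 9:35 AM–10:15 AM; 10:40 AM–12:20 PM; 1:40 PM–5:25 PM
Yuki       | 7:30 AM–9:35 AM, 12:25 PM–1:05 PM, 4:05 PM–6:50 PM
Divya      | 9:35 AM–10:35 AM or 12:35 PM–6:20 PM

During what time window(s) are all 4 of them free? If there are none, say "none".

Vera ∩ Hana: 10:50-12:15, 13:40-15:15, 17:20-17:25.
Vera ∩ Hana ∩ Yuki: 17:20-17:25.
Vera ∩ Hana ∩ Yuki ∩ Divya: 17:20-17:25.

17:20-17:25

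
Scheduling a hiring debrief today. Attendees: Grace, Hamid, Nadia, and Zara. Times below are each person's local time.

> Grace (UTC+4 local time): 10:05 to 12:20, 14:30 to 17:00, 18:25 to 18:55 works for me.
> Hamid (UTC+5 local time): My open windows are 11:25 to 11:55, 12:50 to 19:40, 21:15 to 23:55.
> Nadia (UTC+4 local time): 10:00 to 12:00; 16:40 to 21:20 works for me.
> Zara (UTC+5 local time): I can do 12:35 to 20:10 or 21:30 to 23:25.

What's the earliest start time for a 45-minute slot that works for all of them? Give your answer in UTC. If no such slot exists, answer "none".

Grace in UTC: 06:05-08:20, 10:30-13:00, 14:25-14:55 (subtract 4h to convert from UTC+4).
Hamid in UTC: 06:25-06:55, 07:50-14:40, 16:15-18:55 (subtract 5h to convert from UTC+5).
Nadia in UTC: 06:00-08:00, 12:40-17:20 (subtract 4h to convert from UTC+4).
Zara in UTC: 07:35-15:10, 16:30-18:25 (subtract 5h to convert from UTC+5).
Grace ∩ Hamid: 06:25-06:55, 07:50-08:20, 10:30-13:00, 14:25-14:40.
Grace ∩ Hamid ∩ Nadia: 06:25-06:55, 07:50-08:00, 12:40-13:00, 14:25-14:40.
Grace ∩ Hamid ∩ Nadia ∩ Zara: 07:50-08:00, 12:40-13:00, 14:25-14:40.
No common window is at least 45 minutes long.

none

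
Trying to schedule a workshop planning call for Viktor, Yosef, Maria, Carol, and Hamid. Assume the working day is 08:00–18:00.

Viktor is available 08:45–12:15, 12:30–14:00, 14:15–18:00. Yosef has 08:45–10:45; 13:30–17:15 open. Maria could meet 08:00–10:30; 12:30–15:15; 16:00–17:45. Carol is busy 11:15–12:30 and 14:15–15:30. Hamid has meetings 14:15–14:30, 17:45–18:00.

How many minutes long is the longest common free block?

105

Viktor free: 08:45-12:15, 12:30-14:00, 14:15-18:00.
Yosef free: 08:45-10:45, 13:30-17:15.
Maria free: 08:00-10:30, 12:30-15:15, 16:00-17:45.
Carol free: 08:00-11:15, 12:30-14:15, 15:30-18:00 (invert busy blocks within the working day).
Hamid free: 08:00-14:15, 14:30-17:45 (invert busy blocks within the working day).
Viktor ∩ Yosef: 08:45-10:45, 13:30-14:00, 14:15-17:15.
Viktor ∩ Yosef ∩ Maria: 08:45-10:30, 13:30-14:00, 14:15-15:15, 16:00-17:15.
Viktor ∩ Yosef ∩ Maria ∩ Carol: 08:45-10:30, 13:30-14:00, 16:00-17:15.
Viktor ∩ Yosef ∩ Maria ∩ Carol ∩ Hamid: 08:45-10:30, 13:30-14:00, 16:00-17:15.
Those are the intersection windows.
The longest is 08:45-10:30 at 105 minutes.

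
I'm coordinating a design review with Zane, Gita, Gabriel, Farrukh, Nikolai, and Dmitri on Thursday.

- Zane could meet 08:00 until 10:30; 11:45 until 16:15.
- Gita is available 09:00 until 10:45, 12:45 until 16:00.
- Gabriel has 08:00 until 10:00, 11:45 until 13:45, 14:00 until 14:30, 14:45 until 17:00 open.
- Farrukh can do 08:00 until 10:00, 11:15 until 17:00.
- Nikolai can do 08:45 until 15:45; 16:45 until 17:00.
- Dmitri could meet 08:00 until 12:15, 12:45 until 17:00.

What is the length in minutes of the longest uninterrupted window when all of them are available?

Zane ∩ Gita: 09:00-10:30, 12:45-16:00.
Zane ∩ Gita ∩ Gabriel: 09:00-10:00, 12:45-13:45, 14:00-14:30, 14:45-16:00.
Zane ∩ Gita ∩ Gabriel ∩ Farrukh: 09:00-10:00, 12:45-13:45, 14:00-14:30, 14:45-16:00.
Zane ∩ Gita ∩ Gabriel ∩ Farrukh ∩ Nikolai: 09:00-10:00, 12:45-13:45, 14:00-14:30, 14:45-15:45.
Zane ∩ Gita ∩ Gabriel ∩ Farrukh ∩ Nikolai ∩ Dmitri: 09:00-10:00, 12:45-13:45, 14:00-14:30, 14:45-15:45.
The longest is 09:00-10:00 at 60 minutes.

60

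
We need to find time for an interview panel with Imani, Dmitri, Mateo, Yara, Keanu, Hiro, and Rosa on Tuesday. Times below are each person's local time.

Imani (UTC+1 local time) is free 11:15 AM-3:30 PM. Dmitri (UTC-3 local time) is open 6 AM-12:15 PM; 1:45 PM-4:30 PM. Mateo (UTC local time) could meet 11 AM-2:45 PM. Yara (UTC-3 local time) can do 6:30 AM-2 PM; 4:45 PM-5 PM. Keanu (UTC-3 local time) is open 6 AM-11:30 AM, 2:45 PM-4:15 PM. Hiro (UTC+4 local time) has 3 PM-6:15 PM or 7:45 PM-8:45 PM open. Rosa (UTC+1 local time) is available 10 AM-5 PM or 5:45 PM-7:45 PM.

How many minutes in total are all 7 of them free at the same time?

Imani in UTC: 10:15-14:30 (subtract 1h to convert from UTC+1).
Dmitri in UTC: 09:00-15:15, 16:45-19:30 (add 3h to convert from UTC-3).
Mateo in UTC: 11:00-14:45.
Yara in UTC: 09:30-17:00, 19:45-20:00 (add 3h to convert from UTC-3).
Keanu in UTC: 09:00-14:30, 17:45-19:15 (add 3h to convert from UTC-3).
Hiro in UTC: 11:00-14:15, 15:45-16:45 (subtract 4h to convert from UTC+4).
Rosa in UTC: 09:00-16:00, 16:45-18:45 (subtract 1h to convert from UTC+1).
Imani ∩ Dmitri: 10:15-14:30.
Imani ∩ Dmitri ∩ Mateo: 11:00-14:30.
Imani ∩ Dmitri ∩ Mateo ∩ Yara: 11:00-14:30.
Imani ∩ Dmitri ∩ Mateo ∩ Yara ∩ Keanu: 11:00-14:30.
Imani ∩ Dmitri ∩ Mateo ∩ Yara ∩ Keanu ∩ Hiro: 11:00-14:15.
Imani ∩ Dmitri ∩ Mateo ∩ Yara ∩ Keanu ∩ Hiro ∩ Rosa: 11:00-14:15.
That's a single block of 195 minutes.

195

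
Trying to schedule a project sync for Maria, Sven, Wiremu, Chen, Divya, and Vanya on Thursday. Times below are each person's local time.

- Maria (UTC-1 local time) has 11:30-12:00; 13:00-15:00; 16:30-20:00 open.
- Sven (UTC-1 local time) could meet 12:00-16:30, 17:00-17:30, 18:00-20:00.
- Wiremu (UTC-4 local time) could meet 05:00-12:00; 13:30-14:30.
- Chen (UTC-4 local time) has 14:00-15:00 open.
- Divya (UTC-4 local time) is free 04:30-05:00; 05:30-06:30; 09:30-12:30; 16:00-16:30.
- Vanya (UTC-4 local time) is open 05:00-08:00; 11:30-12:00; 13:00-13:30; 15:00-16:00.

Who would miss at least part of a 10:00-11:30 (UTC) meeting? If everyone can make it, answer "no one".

Maria in UTC: 12:30-13:00, 14:00-16:00, 17:30-21:00 (add 1h to convert from UTC-1).
Sven in UTC: 13:00-17:30, 18:00-18:30, 19:00-21:00 (add 1h to convert from UTC-1).
Wiremu in UTC: 09:00-16:00, 17:30-18:30 (add 4h to convert from UTC-4).
Chen in UTC: 18:00-19:00 (add 4h to convert from UTC-4).
Divya in UTC: 08:30-09:00, 09:30-10:30, 13:30-16:30, 20:00-20:30 (add 4h to convert from UTC-4).
Vanya in UTC: 09:00-12:00, 15:30-16:00, 17:00-17:30, 19:00-20:00 (add 4h to convert from UTC-4).
Maria: not fully free for 10:00-11:30. Sven: not fully free for 10:00-11:30. Wiremu: free for 10:00-11:30. Chen: not fully free for 10:00-11:30. Divya: not fully free for 10:00-11:30. Vanya: free for 10:00-11:30.

Chen, Divya, Maria, Sven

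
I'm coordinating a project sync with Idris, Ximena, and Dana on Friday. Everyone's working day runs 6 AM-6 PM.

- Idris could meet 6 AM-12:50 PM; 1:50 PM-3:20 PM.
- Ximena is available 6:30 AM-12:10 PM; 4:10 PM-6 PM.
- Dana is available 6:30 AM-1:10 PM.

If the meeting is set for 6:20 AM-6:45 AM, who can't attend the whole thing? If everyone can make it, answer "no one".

Idris: free for 06:20-06:45. Ximena: not fully free for 06:20-06:45. Dana: not fully free for 06:20-06:45.

Dana, Ximena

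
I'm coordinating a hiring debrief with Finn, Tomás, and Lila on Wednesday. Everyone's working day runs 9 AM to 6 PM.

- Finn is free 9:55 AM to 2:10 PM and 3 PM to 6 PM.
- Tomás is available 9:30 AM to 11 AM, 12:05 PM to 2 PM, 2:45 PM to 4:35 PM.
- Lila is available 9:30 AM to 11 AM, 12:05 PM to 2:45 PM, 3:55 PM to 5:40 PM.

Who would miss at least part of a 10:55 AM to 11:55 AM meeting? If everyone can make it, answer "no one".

Finn: free for 10:55-11:55. Tomás: not fully free for 10:55-11:55. Lila: not fully free for 10:55-11:55.

Lila, Tomás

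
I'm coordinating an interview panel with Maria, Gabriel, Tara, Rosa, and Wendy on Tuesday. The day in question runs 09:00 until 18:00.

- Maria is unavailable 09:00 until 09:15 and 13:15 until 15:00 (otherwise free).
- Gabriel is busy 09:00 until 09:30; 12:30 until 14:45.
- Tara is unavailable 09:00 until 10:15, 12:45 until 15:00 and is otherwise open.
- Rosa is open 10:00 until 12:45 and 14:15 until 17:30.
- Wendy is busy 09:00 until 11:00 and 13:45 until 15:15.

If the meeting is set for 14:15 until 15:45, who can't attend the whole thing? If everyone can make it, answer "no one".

Maria free: 09:15-13:15, 15:00-18:00 (invert busy blocks within the working day).
Gabriel free: 09:30-12:30, 14:45-18:00 (invert busy blocks within the working day).
Tara free: 10:15-12:45, 15:00-18:00 (invert busy blocks within the working day).
Rosa free: 10:00-12:45, 14:15-17:30.
Wendy free: 11:00-13:45, 15:15-18:00 (invert busy blocks within the working day).
Maria: not fully free for 14:15-15:45. Gabriel: not fully free for 14:15-15:45. Tara: not fully free for 14:15-15:45. Rosa: free for 14:15-15:45. Wendy: not fully free for 14:15-15:45.

Gabriel, Maria, Tara, Wendy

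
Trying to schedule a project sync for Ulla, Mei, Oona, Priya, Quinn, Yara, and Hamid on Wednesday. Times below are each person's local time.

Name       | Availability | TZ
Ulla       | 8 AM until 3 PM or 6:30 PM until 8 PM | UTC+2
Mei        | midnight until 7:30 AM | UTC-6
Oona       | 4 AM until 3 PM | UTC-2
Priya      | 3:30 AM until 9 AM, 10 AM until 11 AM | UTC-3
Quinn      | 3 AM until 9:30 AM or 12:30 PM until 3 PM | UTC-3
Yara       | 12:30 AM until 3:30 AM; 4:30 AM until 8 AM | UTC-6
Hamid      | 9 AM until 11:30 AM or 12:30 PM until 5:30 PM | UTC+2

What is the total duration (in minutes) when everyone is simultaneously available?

Ulla in UTC: 06:00-13:00, 16:30-18:00 (subtract 2h to convert from UTC+2).
Mei in UTC: 06:00-13:30 (add 6h to convert from UTC-6).
Oona in UTC: 06:00-17:00 (add 2h to convert from UTC-2).
Priya in UTC: 06:30-12:00, 13:00-14:00 (add 3h to convert from UTC-3).
Quinn in UTC: 06:00-12:30, 15:30-18:00 (add 3h to convert from UTC-3).
Yara in UTC: 06:30-09:30, 10:30-14:00 (add 6h to convert from UTC-6).
Hamid in UTC: 07:00-09:30, 10:30-15:30 (subtract 2h to convert from UTC+2).
Ulla ∩ Mei: 06:00-13:00.
Ulla ∩ Mei ∩ Oona: 06:00-13:00.
Ulla ∩ Mei ∩ Oona ∩ Priya: 06:30-12:00.
Ulla ∩ Mei ∩ Oona ∩ Priya ∩ Quinn: 06:30-12:00.
Ulla ∩ Mei ∩ Oona ∩ Priya ∩ Quinn ∩ Yara: 06:30-09:30, 10:30-12:00.
Ulla ∩ Mei ∩ Oona ∩ Priya ∩ Quinn ∩ Yara ∩ Hamid: 07:00-09:30, 10:30-12:00.
Those are the intersection windows.
Summing the common windows: 150 + 90 = 240 minutes.

240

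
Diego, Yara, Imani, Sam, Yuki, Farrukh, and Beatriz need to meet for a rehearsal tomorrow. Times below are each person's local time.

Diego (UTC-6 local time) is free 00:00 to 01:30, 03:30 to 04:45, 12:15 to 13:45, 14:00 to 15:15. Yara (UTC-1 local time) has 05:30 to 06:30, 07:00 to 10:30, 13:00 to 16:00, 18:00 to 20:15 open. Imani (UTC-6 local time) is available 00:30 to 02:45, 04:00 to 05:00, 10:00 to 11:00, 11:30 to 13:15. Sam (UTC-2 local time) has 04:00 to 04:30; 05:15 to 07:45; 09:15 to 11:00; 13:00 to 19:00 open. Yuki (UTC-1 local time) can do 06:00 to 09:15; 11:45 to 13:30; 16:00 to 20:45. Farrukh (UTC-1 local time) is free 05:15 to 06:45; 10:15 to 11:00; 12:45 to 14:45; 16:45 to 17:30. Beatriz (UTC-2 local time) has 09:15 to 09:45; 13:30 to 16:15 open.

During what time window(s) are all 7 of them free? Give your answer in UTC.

Diego in UTC: 06:00-07:30, 09:30-10:45, 18:15-19:45, 20:00-21:15 (add 6h to convert from UTC-6).
Yara in UTC: 06:30-07:30, 08:00-11:30, 14:00-17:00, 19:00-21:15 (add 1h to convert from UTC-1).
Imani in UTC: 06:30-08:45, 10:00-11:00, 16:00-17:00, 17:30-19:15 (add 6h to convert from UTC-6).
Sam in UTC: 06:00-06:30, 07:15-09:45, 11:15-13:00, 15:00-21:00 (add 2h to convert from UTC-2).
Yuki in UTC: 07:00-10:15, 12:45-14:30, 17:00-21:45 (add 1h to convert from UTC-1).
Farrukh in UTC: 06:15-07:45, 11:15-12:00, 13:45-15:45, 17:45-18:30 (add 1h to convert from UTC-1).
Beatriz in UTC: 11:15-11:45, 15:30-18:15 (add 2h to convert from UTC-2).
Diego ∩ Yara: 06:30-07:30, 09:30-10:45, 19:00-19:45, 20:00-21:15.
Diego ∩ Yara ∩ Imani: 06:30-07:30, 10:00-10:45, 19:00-19:15.
Diego ∩ Yara ∩ Imani ∩ Sam: 07:15-07:30, 19:00-19:15.
Diego ∩ Yara ∩ Imani ∩ Sam ∩ Yuki: 07:15-07:30, 19:00-19:15.
Diego ∩ Yara ∩ Imani ∩ Sam ∩ Yuki ∩ Farrukh: 07:15-07:30.
Diego ∩ Yara ∩ Imani ∩ Sam ∩ Yuki ∩ Farrukh ∩ Beatriz: ∅.
There is no time when everyone is free.

none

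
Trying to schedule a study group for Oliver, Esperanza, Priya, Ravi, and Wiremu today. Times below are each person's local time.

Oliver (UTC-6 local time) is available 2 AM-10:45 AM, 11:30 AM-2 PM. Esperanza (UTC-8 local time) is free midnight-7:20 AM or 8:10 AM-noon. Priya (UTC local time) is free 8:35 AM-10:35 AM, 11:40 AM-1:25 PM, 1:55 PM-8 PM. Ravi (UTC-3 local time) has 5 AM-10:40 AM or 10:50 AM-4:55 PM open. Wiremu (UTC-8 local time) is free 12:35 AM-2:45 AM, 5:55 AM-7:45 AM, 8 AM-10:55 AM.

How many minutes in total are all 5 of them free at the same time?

Oliver in UTC: 08:00-16:45, 17:30-20:00 (add 6h to convert from UTC-6).
Esperanza in UTC: 08:00-15:20, 16:10-20:00 (add 8h to convert from UTC-8).
Priya in UTC: 08:35-10:35, 11:40-13:25, 13:55-20:00.
Ravi in UTC: 08:00-13:40, 13:50-19:55 (add 3h to convert from UTC-3).
Wiremu in UTC: 08:35-10:45, 13:55-15:45, 16:00-18:55 (add 8h to convert from UTC-8).
Oliver ∩ Esperanza: 08:00-15:20, 16:10-16:45, 17:30-20:00.
Oliver ∩ Esperanza ∩ Priya: 08:35-10:35, 11:40-13:25, 13:55-15:20, 16:10-16:45, 17:30-20:00.
Oliver ∩ Esperanza ∩ Priya ∩ Ravi: 08:35-10:35, 11:40-13:25, 13:55-15:20, 16:10-16:45, 17:30-19:55.
Oliver ∩ Esperanza ∩ Priya ∩ Ravi ∩ Wiremu: 08:35-10:35, 13:55-15:20, 16:10-16:45, 17:30-18:55.
Summing the common windows: 120 + 85 + 35 + 85 = 325 minutes.

325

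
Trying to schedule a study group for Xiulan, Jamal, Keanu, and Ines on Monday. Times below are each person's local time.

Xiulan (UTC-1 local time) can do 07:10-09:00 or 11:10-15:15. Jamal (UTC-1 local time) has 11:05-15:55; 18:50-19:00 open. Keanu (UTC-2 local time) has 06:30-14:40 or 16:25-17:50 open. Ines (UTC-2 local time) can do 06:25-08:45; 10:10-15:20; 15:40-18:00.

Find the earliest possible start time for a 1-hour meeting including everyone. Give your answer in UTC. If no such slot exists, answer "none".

12:10

Xiulan in UTC: 08:10-10:00, 12:10-16:15 (add 1h to convert from UTC-1).
Jamal in UTC: 12:05-16:55, 19:50-20:00 (add 1h to convert from UTC-1).
Keanu in UTC: 08:30-16:40, 18:25-19:50 (add 2h to convert from UTC-2).
Ines in UTC: 08:25-10:45, 12:10-17:20, 17:40-20:00 (add 2h to convert from UTC-2).
Xiulan ∩ Jamal: 12:10-16:15.
Xiulan ∩ Jamal ∩ Keanu: 12:10-16:15.
Xiulan ∩ Jamal ∩ Keanu ∩ Ines: 12:10-16:15.
The first common window of at least 60 minutes is 12:10-16:15, so the earliest start is 12:10.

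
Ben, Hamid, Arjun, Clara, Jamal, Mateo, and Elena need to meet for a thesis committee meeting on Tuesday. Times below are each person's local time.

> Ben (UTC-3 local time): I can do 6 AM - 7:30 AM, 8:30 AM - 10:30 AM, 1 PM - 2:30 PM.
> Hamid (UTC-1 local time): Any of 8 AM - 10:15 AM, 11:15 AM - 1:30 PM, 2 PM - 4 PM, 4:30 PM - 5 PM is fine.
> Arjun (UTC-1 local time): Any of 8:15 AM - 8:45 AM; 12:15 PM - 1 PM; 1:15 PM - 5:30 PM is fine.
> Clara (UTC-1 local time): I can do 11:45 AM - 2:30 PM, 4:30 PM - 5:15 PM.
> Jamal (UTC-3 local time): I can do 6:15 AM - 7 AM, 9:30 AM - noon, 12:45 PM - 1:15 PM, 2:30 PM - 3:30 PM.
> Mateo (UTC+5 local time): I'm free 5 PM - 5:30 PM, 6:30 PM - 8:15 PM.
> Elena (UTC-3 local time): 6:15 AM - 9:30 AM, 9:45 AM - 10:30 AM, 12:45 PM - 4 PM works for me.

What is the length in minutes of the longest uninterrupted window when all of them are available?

0

Ben in UTC: 09:00-10:30, 11:30-13:30, 16:00-17:30 (add 3h to convert from UTC-3).
Hamid in UTC: 09:00-11:15, 12:15-14:30, 15:00-17:00, 17:30-18:00 (add 1h to convert from UTC-1).
Arjun in UTC: 09:15-09:45, 13:15-14:00, 14:15-18:30 (add 1h to convert from UTC-1).
Clara in UTC: 12:45-15:30, 17:30-18:15 (add 1h to convert from UTC-1).
Jamal in UTC: 09:15-10:00, 12:30-15:00, 15:45-16:15, 17:30-18:30 (add 3h to convert from UTC-3).
Mateo in UTC: 12:00-12:30, 13:30-15:15 (subtract 5h to convert from UTC+5).
Elena in UTC: 09:15-12:30, 12:45-13:30, 15:45-19:00 (add 3h to convert from UTC-3).
Ben ∩ Hamid: 09:00-10:30, 12:15-13:30, 16:00-17:00.
Ben ∩ Hamid ∩ Arjun: 09:15-09:45, 13:15-13:30, 16:00-17:00.
Ben ∩ Hamid ∩ Arjun ∩ Clara: 13:15-13:30.
Ben ∩ Hamid ∩ Arjun ∩ Clara ∩ Jamal: 13:15-13:30.
Ben ∩ Hamid ∩ Arjun ∩ Clara ∩ Jamal ∩ Mateo: ∅.
Ben ∩ Hamid ∩ Arjun ∩ Clara ∩ Jamal ∩ Mateo ∩ Elena: ∅.
There is no time when everyone is free.
No common window exists, so the longest block is 0 minutes.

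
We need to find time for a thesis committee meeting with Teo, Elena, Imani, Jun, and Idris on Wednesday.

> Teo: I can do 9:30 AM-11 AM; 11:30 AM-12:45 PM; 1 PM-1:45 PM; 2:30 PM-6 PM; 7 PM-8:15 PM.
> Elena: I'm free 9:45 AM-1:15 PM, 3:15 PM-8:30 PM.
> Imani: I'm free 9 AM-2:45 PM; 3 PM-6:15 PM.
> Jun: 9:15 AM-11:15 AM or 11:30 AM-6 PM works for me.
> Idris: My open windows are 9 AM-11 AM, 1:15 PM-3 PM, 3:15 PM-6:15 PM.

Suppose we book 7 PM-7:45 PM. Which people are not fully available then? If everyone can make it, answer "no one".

Idris, Imani, Jun

Teo: free for 19:00-19:45. Elena: free for 19:00-19:45. Imani: not fully free for 19:00-19:45. Jun: not fully free for 19:00-19:45. Idris: not fully free for 19:00-19:45.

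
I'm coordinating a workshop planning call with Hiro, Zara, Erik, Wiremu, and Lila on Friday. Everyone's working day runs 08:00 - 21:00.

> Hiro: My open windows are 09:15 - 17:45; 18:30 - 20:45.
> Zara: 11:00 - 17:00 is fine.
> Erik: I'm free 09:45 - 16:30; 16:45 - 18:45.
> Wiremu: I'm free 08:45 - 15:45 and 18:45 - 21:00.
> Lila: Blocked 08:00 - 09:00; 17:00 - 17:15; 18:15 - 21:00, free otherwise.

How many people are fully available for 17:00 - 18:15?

1

Hiro free: 09:15-17:45, 18:30-20:45.
Zara free: 11:00-17:00.
Erik free: 09:45-16:30, 16:45-18:45.
Wiremu free: 08:45-15:45, 18:45-21:00.
Lila free: 09:00-17:00, 17:15-18:15 (invert busy blocks within the working day).
Erik can make the full 17:00-18:15 slot — that's 1.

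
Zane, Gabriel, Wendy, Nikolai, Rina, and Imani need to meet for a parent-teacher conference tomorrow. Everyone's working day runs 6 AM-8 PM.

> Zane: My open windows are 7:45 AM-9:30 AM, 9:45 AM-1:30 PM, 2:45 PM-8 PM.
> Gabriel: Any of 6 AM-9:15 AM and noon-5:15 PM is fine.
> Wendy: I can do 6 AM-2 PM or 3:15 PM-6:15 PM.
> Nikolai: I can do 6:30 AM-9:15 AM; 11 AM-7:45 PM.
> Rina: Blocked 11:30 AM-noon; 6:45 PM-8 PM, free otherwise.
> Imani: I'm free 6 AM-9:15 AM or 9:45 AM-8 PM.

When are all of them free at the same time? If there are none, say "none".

Zane free: 07:45-09:30, 09:45-13:30, 14:45-20:00.
Gabriel free: 06:00-09:15, 12:00-17:15.
Wendy free: 06:00-14:00, 15:15-18:15.
Nikolai free: 06:30-09:15, 11:00-19:45.
Rina free: 06:00-11:30, 12:00-18:45 (invert busy blocks within the working day).
Imani free: 06:00-09:15, 09:45-20:00.
Zane ∩ Gabriel: 07:45-09:15, 12:00-13:30, 14:45-17:15.
Zane ∩ Gabriel ∩ Wendy: 07:45-09:15, 12:00-13:30, 15:15-17:15.
Zane ∩ Gabriel ∩ Wendy ∩ Nikolai: 07:45-09:15, 12:00-13:30, 15:15-17:15.
Zane ∩ Gabriel ∩ Wendy ∩ Nikolai ∩ Rina: 07:45-09:15, 12:00-13:30, 15:15-17:15.
Zane ∩ Gabriel ∩ Wendy ∩ Nikolai ∩ Rina ∩ Imani: 07:45-09:15, 12:00-13:30, 15:15-17:15.

07:45-09:15, 12:00-13:30, 15:15-17:15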